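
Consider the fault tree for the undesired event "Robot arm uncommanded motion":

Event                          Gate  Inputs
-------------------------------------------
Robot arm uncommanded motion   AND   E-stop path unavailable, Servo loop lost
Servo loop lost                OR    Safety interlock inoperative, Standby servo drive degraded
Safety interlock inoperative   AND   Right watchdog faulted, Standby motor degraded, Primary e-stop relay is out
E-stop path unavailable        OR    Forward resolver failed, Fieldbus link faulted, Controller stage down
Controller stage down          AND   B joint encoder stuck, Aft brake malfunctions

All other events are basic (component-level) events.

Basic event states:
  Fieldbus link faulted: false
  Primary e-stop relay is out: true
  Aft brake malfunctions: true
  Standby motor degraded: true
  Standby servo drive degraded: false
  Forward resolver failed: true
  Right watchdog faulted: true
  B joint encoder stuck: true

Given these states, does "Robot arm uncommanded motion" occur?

Yes

Controller stage down [AND]: B joint encoder stuck=occurs, Aft brake malfunctions=occurs → all inputs occur → occurs.
E-stop path unavailable [OR]: Forward resolver failed=occurs, Fieldbus link faulted=not, Controller stage down=occurs → at least one input occurs → occurs.
Safety interlock inoperative [AND]: Right watchdog faulted=occurs, Standby motor degraded=occurs, Primary e-stop relay is out=occurs → all inputs occur → occurs.
Servo loop lost [OR]: Safety interlock inoperative=occurs, Standby servo drive degraded=not → at least one input occurs → occurs.
Robot arm uncommanded motion [AND]: E-stop path unavailable=occurs, Servo loop lost=occurs → all inputs occur → occurs.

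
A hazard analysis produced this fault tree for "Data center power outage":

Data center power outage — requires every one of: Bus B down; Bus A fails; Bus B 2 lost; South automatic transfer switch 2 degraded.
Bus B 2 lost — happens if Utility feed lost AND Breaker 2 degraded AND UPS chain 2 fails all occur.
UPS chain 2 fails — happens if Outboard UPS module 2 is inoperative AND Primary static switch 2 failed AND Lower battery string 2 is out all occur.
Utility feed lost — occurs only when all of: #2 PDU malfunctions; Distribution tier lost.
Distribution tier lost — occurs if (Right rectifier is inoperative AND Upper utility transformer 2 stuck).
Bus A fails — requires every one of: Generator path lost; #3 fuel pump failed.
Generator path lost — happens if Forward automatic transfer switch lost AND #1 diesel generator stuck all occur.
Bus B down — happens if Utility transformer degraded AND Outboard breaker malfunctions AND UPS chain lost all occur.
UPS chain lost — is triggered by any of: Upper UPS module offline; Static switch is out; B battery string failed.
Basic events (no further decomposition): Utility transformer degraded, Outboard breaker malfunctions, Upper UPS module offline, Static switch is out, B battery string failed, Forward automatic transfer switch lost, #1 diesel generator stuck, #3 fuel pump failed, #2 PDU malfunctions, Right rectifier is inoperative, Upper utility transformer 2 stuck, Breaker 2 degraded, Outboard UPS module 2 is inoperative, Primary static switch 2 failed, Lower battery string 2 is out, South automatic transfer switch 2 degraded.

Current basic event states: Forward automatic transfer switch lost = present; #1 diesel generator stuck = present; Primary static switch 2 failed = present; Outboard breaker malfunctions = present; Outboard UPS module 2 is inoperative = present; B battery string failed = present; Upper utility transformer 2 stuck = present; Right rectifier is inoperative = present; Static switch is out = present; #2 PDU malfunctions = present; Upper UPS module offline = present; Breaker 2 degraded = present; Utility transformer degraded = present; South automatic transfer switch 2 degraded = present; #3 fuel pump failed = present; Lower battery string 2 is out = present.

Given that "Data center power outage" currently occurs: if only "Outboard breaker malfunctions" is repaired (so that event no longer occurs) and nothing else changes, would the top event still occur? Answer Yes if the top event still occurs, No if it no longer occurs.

No

Counterfactual: set "Outboard breaker malfunctions" to not occurred.
UPS chain lost [OR]: Upper UPS module offline=occurs, Static switch is out=occurs, B battery string failed=occurs → at least one input occurs → occurs.
Bus B down [AND]: Utility transformer degraded=occurs, Outboard breaker malfunctions=not, UPS chain lost=occurs → not all inputs occur → does not occur.
Generator path lost [AND]: Forward automatic transfer switch lost=occurs, #1 diesel generator stuck=occurs → all inputs occur → occurs.
Bus A fails [AND]: Generator path lost=occurs, #3 fuel pump failed=occurs → all inputs occur → occurs.
Distribution tier lost [AND]: Right rectifier is inoperative=occurs, Upper utility transformer 2 stuck=occurs → all inputs occur → occurs.
Utility feed lost [AND]: #2 PDU malfunctions=occurs, Distribution tier lost=occurs → all inputs occur → occurs.
UPS chain 2 fails [AND]: Outboard UPS module 2 is inoperative=occurs, Primary static switch 2 failed=occurs, Lower battery string 2 is out=occurs → all inputs occur → occurs.
Bus B 2 lost [AND]: Utility feed lost=occurs, Breaker 2 degraded=occurs, UPS chain 2 fails=occurs → all inputs occur → occurs.
Data center power outage [AND]: Bus B down=not, Bus A fails=occurs, Bus B 2 lost=occurs, South automatic transfer switch 2 degraded=occurs → not all inputs occur → does not occur.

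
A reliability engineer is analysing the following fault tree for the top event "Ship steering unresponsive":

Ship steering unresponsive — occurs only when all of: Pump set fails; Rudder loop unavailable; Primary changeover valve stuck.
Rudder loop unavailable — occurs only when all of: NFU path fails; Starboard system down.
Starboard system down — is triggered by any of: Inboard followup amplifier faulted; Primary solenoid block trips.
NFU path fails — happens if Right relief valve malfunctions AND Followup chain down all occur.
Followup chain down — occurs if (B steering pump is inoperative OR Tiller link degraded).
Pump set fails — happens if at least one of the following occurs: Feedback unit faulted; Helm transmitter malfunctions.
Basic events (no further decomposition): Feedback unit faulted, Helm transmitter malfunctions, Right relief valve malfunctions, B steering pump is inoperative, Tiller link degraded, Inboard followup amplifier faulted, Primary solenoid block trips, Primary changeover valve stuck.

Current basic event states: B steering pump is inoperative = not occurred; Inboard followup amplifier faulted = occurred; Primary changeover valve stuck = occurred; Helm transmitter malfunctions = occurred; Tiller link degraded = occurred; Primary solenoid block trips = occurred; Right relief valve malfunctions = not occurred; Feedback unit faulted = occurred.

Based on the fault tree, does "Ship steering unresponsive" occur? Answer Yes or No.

No

Pump set fails [OR]: Feedback unit faulted=occurs, Helm transmitter malfunctions=occurs → at least one input occurs → occurs.
Followup chain down [OR]: B steering pump is inoperative=not, Tiller link degraded=occurs → at least one input occurs → occurs.
NFU path fails [AND]: Right relief valve malfunctions=not, Followup chain down=occurs → not all inputs occur → does not occur.
Starboard system down [OR]: Inboard followup amplifier faulted=occurs, Primary solenoid block trips=occurs → at least one input occurs → occurs.
Rudder loop unavailable [AND]: NFU path fails=not, Starboard system down=occurs → not all inputs occur → does not occur.
Ship steering unresponsive [AND]: Pump set fails=occurs, Rudder loop unavailable=not, Primary changeover valve stuck=occurs → not all inputs occur → does not occur.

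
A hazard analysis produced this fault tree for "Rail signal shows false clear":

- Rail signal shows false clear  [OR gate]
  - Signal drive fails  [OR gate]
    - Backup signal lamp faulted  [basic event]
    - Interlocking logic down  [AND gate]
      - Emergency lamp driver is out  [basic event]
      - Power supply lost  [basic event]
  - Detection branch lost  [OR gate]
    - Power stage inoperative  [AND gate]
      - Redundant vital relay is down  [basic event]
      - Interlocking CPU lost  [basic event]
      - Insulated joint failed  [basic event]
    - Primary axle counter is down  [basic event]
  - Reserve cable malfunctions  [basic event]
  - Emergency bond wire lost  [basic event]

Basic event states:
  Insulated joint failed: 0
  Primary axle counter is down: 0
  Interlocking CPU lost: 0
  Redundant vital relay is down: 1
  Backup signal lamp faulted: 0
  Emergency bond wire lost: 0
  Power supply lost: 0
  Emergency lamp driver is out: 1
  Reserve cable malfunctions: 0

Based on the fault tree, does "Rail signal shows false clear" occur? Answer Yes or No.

No

Interlocking logic down [AND]: Emergency lamp driver is out=occurs, Power supply lost=not → not all inputs occur → does not occur.
Signal drive fails [OR]: Backup signal lamp faulted=not, Interlocking logic down=not → no input occurs → does not occur.
Power stage inoperative [AND]: Redundant vital relay is down=occurs, Interlocking CPU lost=not, Insulated joint failed=not → not all inputs occur → does not occur.
Detection branch lost [OR]: Power stage inoperative=not, Primary axle counter is down=not → no input occurs → does not occur.
Rail signal shows false clear [OR]: Signal drive fails=not, Detection branch lost=not, Reserve cable malfunctions=not, Emergency bond wire lost=not → no input occurs → does not occur.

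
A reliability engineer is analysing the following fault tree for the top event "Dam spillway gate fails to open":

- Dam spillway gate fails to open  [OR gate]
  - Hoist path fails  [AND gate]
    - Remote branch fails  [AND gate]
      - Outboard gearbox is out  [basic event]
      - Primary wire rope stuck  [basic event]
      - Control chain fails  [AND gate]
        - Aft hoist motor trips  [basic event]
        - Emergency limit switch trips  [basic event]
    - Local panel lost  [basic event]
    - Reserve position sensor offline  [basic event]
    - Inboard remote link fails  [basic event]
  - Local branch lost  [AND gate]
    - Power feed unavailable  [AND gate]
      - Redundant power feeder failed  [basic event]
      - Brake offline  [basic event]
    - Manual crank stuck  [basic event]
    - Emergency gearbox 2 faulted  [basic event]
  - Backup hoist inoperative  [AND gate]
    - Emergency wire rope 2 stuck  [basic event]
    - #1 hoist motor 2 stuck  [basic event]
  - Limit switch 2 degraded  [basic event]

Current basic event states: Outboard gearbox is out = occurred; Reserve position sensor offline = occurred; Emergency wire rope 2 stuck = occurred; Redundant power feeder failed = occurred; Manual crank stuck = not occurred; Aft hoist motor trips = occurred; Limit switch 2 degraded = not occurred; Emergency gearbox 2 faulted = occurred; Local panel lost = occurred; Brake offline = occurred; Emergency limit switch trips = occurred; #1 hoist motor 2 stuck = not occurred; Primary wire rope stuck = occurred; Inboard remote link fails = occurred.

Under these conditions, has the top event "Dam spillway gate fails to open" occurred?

Yes

Control chain fails [AND]: Aft hoist motor trips=occurs, Emergency limit switch trips=occurs → all inputs occur → occurs.
Remote branch fails [AND]: Outboard gearbox is out=occurs, Primary wire rope stuck=occurs, Control chain fails=occurs → all inputs occur → occurs.
Hoist path fails [AND]: Remote branch fails=occurs, Local panel lost=occurs, Reserve position sensor offline=occurs, Inboard remote link fails=occurs → all inputs occur → occurs.
Power feed unavailable [AND]: Redundant power feeder failed=occurs, Brake offline=occurs → all inputs occur → occurs.
Local branch lost [AND]: Power feed unavailable=occurs, Manual crank stuck=not, Emergency gearbox 2 faulted=occurs → not all inputs occur → does not occur.
Backup hoist inoperative [AND]: Emergency wire rope 2 stuck=occurs, #1 hoist motor 2 stuck=not → not all inputs occur → does not occur.
Dam spillway gate fails to open [OR]: Hoist path fails=occurs, Local branch lost=not, Backup hoist inoperative=not, Limit switch 2 degraded=not → at least one input occurs → occurs.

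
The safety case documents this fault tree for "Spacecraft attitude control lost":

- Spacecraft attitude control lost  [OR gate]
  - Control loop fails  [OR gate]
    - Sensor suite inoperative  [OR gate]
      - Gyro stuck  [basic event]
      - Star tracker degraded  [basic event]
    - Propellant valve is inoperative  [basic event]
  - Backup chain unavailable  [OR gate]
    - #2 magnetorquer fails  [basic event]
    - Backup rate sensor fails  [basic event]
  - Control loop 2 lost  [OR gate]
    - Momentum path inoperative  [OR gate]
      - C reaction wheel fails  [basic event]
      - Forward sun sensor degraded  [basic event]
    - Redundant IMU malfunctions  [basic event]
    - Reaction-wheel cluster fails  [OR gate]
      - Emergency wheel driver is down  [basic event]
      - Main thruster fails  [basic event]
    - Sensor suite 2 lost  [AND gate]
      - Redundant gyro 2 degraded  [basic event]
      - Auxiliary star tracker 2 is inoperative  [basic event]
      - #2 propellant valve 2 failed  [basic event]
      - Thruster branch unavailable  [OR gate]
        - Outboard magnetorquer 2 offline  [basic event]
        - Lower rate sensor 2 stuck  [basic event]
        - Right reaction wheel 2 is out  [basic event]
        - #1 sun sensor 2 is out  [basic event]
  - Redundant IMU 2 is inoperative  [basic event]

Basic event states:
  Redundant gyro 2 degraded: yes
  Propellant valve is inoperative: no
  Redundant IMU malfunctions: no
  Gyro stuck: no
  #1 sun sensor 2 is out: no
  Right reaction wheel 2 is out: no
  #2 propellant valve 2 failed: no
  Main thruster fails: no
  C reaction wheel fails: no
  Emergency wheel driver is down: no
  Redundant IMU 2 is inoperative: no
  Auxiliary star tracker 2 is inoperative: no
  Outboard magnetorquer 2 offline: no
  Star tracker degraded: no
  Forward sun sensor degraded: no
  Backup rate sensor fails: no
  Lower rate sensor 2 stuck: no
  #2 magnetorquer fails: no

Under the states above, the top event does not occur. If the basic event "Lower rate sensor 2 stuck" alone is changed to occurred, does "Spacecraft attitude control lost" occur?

No

Counterfactual: set "Lower rate sensor 2 stuck" to occurred.
Sensor suite inoperative [OR]: Gyro stuck=not, Star tracker degraded=not → no input occurs → does not occur.
Control loop fails [OR]: Sensor suite inoperative=not, Propellant valve is inoperative=not → no input occurs → does not occur.
Backup chain unavailable [OR]: #2 magnetorquer fails=not, Backup rate sensor fails=not → no input occurs → does not occur.
Momentum path inoperative [OR]: C reaction wheel fails=not, Forward sun sensor degraded=not → no input occurs → does not occur.
Reaction-wheel cluster fails [OR]: Emergency wheel driver is down=not, Main thruster fails=not → no input occurs → does not occur.
Thruster branch unavailable [OR]: Outboard magnetorquer 2 offline=not, Lower rate sensor 2 stuck=occurs, Right reaction wheel 2 is out=not, #1 sun sensor 2 is out=not → at least one input occurs → occurs.
Sensor suite 2 lost [AND]: Redundant gyro 2 degraded=occurs, Auxiliary star tracker 2 is inoperative=not, #2 propellant valve 2 failed=not, Thruster branch unavailable=occurs → not all inputs occur → does not occur.
Control loop 2 lost [OR]: Momentum path inoperative=not, Redundant IMU malfunctions=not, Reaction-wheel cluster fails=not, Sensor suite 2 lost=not → no input occurs → does not occur.
Spacecraft attitude control lost [OR]: Control loop fails=not, Backup chain unavailable=not, Control loop 2 lost=not, Redundant IMU 2 is inoperative=not → no input occurs → does not occur.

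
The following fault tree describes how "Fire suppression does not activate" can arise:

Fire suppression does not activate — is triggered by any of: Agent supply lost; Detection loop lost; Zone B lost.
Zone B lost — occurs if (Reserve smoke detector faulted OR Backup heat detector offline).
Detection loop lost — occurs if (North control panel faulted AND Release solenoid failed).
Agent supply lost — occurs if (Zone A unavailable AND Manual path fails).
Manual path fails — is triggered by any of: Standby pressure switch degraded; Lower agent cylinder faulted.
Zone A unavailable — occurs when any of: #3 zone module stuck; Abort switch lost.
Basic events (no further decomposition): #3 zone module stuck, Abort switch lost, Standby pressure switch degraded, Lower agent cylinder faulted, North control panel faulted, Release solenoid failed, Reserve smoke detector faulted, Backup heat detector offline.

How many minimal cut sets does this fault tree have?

Zone A unavailable [OR]: union of children's cut sets → 2 cut set(s).
Manual path fails [OR]: union of children's cut sets → 2 cut set(s).
Agent supply lost [AND]: one cut set from each child combined → 2 × 2 = 4 cut set(s).
Detection loop lost [AND]: one cut set from each child combined → 1 × 1 = 1 cut set(s).
Zone B lost [OR]: union of children's cut sets → 2 cut set(s).
Fire suppression does not activate [OR]: union of children's cut sets → 7 cut set(s).
Minimal cut sets: {#3 zone module stuck, Standby pressure switch degraded}; {#3 zone module stuck, Lower agent cylinder faulted}; {Abort switch lost, Standby pressure switch degraded}; {Abort switch lost, Lower agent cylinder faulted}; {North control panel faulted, Release solenoid failed}; {Reserve smoke detector faulted}; {Backup heat detector offline}.

7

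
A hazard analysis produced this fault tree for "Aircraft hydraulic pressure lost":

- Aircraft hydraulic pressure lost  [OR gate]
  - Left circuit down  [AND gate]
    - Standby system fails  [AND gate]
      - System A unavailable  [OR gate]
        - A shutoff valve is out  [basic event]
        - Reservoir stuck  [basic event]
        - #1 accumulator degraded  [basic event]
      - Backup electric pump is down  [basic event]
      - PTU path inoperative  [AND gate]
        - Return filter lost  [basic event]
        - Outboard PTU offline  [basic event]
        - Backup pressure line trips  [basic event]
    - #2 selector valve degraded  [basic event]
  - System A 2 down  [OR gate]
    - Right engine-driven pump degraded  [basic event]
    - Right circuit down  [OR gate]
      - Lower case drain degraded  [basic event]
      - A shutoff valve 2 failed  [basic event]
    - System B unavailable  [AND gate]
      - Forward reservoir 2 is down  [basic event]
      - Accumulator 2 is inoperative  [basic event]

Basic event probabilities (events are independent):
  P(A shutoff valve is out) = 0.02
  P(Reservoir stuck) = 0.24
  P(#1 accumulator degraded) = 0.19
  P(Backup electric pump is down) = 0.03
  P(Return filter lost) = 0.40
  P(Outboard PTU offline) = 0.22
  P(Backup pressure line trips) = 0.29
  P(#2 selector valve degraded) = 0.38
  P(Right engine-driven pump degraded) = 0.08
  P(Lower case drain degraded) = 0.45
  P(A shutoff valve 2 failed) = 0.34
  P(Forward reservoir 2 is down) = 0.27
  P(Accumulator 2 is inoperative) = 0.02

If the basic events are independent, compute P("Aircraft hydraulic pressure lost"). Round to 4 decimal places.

P(System A unavailable) [OR] = 1 − (1−0.02) × (1−0.24) × (1−0.19) = 0.396712
P(PTU path inoperative) [AND] = 0.40 × 0.22 × 0.29 = 0.025520
P(Standby system fails) [AND] = 0.396712 × 0.03 × 0.025520 = 0.000304
P(Left circuit down) [AND] = 0.000304 × 0.38 = 0.000116
P(Right circuit down) [OR] = 1 − (1−0.45) × (1−0.34) = 0.637000
P(System B unavailable) [AND] = 0.27 × 0.02 = 0.005400
P(System A 2 down) [OR] = 1 − (1−0.08) × (1−0.637000) × (1−0.005400) = 0.667843
P(Aircraft hydraulic pressure lost) [OR] = 1 − (1−0.000116) × (1−0.667843) = 0.667882
Rounded to 4 decimal places: P(Aircraft hydraulic pressure lost) ≈ 0.6679.

0.6679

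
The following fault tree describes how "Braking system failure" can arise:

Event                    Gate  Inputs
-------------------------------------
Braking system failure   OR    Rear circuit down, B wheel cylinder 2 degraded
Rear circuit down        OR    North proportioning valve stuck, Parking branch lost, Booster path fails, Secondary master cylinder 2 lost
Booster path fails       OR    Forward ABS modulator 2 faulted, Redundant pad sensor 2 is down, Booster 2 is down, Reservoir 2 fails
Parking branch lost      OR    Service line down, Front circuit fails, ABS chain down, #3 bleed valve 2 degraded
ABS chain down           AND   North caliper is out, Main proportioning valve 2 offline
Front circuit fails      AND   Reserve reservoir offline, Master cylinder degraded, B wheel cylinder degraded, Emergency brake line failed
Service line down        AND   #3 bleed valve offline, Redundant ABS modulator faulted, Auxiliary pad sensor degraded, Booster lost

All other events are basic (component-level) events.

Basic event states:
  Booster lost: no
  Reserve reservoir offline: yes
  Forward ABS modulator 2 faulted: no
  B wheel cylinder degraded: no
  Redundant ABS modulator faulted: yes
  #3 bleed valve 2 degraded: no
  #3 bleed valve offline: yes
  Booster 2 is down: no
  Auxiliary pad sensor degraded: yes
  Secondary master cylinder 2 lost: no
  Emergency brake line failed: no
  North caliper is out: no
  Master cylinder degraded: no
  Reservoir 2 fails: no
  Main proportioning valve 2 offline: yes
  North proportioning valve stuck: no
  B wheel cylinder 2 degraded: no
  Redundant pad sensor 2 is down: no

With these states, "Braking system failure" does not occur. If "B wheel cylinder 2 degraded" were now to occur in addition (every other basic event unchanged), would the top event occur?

Yes

Counterfactual: set "B wheel cylinder 2 degraded" to occurred.
Service line down [AND]: #3 bleed valve offline=occurs, Redundant ABS modulator faulted=occurs, Auxiliary pad sensor degraded=occurs, Booster lost=not → not all inputs occur → does not occur.
Front circuit fails [AND]: Reserve reservoir offline=occurs, Master cylinder degraded=not, B wheel cylinder degraded=not, Emergency brake line failed=not → not all inputs occur → does not occur.
ABS chain down [AND]: North caliper is out=not, Main proportioning valve 2 offline=occurs → not all inputs occur → does not occur.
Parking branch lost [OR]: Service line down=not, Front circuit fails=not, ABS chain down=not, #3 bleed valve 2 degraded=not → no input occurs → does not occur.
Booster path fails [OR]: Forward ABS modulator 2 faulted=not, Redundant pad sensor 2 is down=not, Booster 2 is down=not, Reservoir 2 fails=not → no input occurs → does not occur.
Rear circuit down [OR]: North proportioning valve stuck=not, Parking branch lost=not, Booster path fails=not, Secondary master cylinder 2 lost=not → no input occurs → does not occur.
Braking system failure [OR]: Rear circuit down=not, B wheel cylinder 2 degraded=occurs → at least one input occurs → occurs.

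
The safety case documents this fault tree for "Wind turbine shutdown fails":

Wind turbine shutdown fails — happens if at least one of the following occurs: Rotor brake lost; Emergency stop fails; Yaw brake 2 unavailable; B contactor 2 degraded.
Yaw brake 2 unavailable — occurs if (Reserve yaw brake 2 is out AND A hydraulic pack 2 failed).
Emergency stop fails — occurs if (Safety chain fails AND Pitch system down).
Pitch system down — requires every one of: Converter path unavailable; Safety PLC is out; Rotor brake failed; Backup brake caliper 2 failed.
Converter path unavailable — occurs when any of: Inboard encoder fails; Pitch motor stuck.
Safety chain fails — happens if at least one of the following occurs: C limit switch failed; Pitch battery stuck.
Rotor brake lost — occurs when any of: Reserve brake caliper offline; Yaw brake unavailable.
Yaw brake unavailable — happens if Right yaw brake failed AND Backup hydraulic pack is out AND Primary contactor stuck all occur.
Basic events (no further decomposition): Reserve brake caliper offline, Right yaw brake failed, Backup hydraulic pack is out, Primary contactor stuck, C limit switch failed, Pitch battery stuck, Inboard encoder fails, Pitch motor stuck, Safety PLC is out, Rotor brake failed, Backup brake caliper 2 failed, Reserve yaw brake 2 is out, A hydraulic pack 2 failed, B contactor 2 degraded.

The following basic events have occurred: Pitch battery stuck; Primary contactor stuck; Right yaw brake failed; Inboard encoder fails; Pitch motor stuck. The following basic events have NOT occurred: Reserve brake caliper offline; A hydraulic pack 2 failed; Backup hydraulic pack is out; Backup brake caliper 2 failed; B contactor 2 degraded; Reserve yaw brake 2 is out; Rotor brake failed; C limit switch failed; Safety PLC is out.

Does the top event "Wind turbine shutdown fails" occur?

No

Yaw brake unavailable [AND]: Right yaw brake failed=occurs, Backup hydraulic pack is out=not, Primary contactor stuck=occurs → not all inputs occur → does not occur.
Rotor brake lost [OR]: Reserve brake caliper offline=not, Yaw brake unavailable=not → no input occurs → does not occur.
Safety chain fails [OR]: C limit switch failed=not, Pitch battery stuck=occurs → at least one input occurs → occurs.
Converter path unavailable [OR]: Inboard encoder fails=occurs, Pitch motor stuck=occurs → at least one input occurs → occurs.
Pitch system down [AND]: Converter path unavailable=occurs, Safety PLC is out=not, Rotor brake failed=not, Backup brake caliper 2 failed=not → not all inputs occur → does not occur.
Emergency stop fails [AND]: Safety chain fails=occurs, Pitch system down=not → not all inputs occur → does not occur.
Yaw brake 2 unavailable [AND]: Reserve yaw brake 2 is out=not, A hydraulic pack 2 failed=not → not all inputs occur → does not occur.
Wind turbine shutdown fails [OR]: Rotor brake lost=not, Emergency stop fails=not, Yaw brake 2 unavailable=not, B contactor 2 degraded=not → no input occurs → does not occur.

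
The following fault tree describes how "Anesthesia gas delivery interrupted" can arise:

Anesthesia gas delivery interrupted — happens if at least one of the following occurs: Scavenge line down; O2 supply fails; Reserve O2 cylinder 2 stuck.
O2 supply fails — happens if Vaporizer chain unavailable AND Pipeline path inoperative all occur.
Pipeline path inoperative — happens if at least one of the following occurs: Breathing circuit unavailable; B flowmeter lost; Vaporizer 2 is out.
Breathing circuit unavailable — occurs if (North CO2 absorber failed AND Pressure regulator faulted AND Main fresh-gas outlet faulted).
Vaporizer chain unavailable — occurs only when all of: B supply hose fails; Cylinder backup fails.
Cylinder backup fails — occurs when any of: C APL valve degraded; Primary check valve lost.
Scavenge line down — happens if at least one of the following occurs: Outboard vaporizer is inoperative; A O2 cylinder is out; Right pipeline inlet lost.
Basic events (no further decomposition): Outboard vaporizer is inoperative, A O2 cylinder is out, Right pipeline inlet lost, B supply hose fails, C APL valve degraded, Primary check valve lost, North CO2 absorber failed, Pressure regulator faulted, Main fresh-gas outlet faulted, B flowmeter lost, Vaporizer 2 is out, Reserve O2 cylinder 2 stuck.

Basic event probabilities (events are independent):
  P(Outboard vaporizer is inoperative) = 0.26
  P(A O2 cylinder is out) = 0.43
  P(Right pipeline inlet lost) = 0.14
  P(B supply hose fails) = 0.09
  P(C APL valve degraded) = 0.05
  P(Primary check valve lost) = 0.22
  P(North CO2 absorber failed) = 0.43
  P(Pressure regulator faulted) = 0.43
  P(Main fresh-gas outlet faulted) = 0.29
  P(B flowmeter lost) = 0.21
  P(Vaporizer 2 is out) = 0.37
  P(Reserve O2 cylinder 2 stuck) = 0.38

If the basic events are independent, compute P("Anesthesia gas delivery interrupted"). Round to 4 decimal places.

0.7779

P(Scavenge line down) [OR] = 1 − (1−0.26) × (1−0.43) × (1−0.14) = 0.637252
P(Cylinder backup fails) [OR] = 1 − (1−0.05) × (1−0.22) = 0.259000
P(Vaporizer chain unavailable) [AND] = 0.09 × 0.259000 = 0.023310
P(Breathing circuit unavailable) [AND] = 0.43 × 0.43 × 0.29 = 0.053621
P(Pipeline path inoperative) [OR] = 1 − (1−0.053621) × (1−0.21) × (1−0.37) = 0.528987
P(O2 supply fails) [AND] = 0.023310 × 0.528987 = 0.012331
P(Anesthesia gas delivery interrupted) [OR] = 1 − (1−0.637252) × (1−0.012331) × (1−0.38) = 0.777870
Rounded to 4 decimal places: P(Anesthesia gas delivery interrupted) ≈ 0.7779.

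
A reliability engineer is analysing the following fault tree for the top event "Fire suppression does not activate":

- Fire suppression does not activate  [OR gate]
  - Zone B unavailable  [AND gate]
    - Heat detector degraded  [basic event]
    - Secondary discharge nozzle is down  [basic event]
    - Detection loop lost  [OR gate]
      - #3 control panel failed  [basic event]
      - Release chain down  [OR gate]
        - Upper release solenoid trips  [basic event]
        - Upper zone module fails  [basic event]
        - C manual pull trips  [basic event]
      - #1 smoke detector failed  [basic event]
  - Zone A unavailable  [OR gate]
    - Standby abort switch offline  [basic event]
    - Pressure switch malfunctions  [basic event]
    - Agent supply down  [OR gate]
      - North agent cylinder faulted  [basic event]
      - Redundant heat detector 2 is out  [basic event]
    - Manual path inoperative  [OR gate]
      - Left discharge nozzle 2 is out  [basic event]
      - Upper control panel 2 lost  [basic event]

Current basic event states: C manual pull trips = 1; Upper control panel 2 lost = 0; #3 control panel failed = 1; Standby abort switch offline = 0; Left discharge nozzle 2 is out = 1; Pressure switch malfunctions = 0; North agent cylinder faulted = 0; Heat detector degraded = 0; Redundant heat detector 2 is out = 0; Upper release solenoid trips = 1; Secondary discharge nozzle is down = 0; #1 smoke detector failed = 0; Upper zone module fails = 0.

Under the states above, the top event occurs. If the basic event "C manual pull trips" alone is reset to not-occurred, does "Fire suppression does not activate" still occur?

Yes

Counterfactual: set "C manual pull trips" to not occurred.
Release chain down [OR]: Upper release solenoid trips=occurs, Upper zone module fails=not, C manual pull trips=not → at least one input occurs → occurs.
Detection loop lost [OR]: #3 control panel failed=occurs, Release chain down=occurs, #1 smoke detector failed=not → at least one input occurs → occurs.
Zone B unavailable [AND]: Heat detector degraded=not, Secondary discharge nozzle is down=not, Detection loop lost=occurs → not all inputs occur → does not occur.
Agent supply down [OR]: North agent cylinder faulted=not, Redundant heat detector 2 is out=not → no input occurs → does not occur.
Manual path inoperative [OR]: Left discharge nozzle 2 is out=occurs, Upper control panel 2 lost=not → at least one input occurs → occurs.
Zone A unavailable [OR]: Standby abort switch offline=not, Pressure switch malfunctions=not, Agent supply down=not, Manual path inoperative=occurs → at least one input occurs → occurs.
Fire suppression does not activate [OR]: Zone B unavailable=not, Zone A unavailable=occurs → at least one input occurs → occurs.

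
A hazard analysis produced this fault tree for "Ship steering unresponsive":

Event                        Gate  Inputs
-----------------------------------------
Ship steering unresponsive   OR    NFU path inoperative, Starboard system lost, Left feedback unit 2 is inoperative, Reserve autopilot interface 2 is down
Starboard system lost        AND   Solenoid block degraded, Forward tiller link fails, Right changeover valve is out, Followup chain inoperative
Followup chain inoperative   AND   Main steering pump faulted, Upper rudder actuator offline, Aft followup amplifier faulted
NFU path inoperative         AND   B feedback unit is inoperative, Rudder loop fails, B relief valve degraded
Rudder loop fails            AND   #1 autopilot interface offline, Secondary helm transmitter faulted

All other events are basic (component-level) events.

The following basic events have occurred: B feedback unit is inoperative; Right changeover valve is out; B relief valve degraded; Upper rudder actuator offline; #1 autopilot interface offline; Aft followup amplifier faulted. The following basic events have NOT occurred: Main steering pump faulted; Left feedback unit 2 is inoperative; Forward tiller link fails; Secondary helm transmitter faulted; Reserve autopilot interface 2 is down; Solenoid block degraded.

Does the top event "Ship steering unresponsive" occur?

Rudder loop fails [AND]: #1 autopilot interface offline=occurs, Secondary helm transmitter faulted=not → not all inputs occur → does not occur.
NFU path inoperative [AND]: B feedback unit is inoperative=occurs, Rudder loop fails=not, B relief valve degraded=occurs → not all inputs occur → does not occur.
Followup chain inoperative [AND]: Main steering pump faulted=not, Upper rudder actuator offline=occurs, Aft followup amplifier faulted=occurs → not all inputs occur → does not occur.
Starboard system lost [AND]: Solenoid block degraded=not, Forward tiller link fails=not, Right changeover valve is out=occurs, Followup chain inoperative=not → not all inputs occur → does not occur.
Ship steering unresponsive [OR]: NFU path inoperative=not, Starboard system lost=not, Left feedback unit 2 is inoperative=not, Reserve autopilot interface 2 is down=not → no input occurs → does not occur.

No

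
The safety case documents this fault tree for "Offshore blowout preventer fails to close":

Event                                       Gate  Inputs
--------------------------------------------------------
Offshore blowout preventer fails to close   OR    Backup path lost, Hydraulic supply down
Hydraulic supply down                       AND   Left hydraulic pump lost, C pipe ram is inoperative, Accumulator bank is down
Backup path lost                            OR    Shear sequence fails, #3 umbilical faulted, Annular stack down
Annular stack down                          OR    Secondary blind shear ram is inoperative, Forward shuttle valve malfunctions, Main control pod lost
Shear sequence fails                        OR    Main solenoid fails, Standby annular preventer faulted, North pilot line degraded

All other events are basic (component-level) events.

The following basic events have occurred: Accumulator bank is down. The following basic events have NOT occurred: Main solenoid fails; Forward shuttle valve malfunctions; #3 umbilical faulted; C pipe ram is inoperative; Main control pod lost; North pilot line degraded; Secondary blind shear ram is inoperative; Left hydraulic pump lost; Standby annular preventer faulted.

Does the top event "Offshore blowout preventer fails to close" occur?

Shear sequence fails [OR]: Main solenoid fails=not, Standby annular preventer faulted=not, North pilot line degraded=not → no input occurs → does not occur.
Annular stack down [OR]: Secondary blind shear ram is inoperative=not, Forward shuttle valve malfunctions=not, Main control pod lost=not → no input occurs → does not occur.
Backup path lost [OR]: Shear sequence fails=not, #3 umbilical faulted=not, Annular stack down=not → no input occurs → does not occur.
Hydraulic supply down [AND]: Left hydraulic pump lost=not, C pipe ram is inoperative=not, Accumulator bank is down=occurs → not all inputs occur → does not occur.
Offshore blowout preventer fails to close [OR]: Backup path lost=not, Hydraulic supply down=not → no input occurs → does not occur.

No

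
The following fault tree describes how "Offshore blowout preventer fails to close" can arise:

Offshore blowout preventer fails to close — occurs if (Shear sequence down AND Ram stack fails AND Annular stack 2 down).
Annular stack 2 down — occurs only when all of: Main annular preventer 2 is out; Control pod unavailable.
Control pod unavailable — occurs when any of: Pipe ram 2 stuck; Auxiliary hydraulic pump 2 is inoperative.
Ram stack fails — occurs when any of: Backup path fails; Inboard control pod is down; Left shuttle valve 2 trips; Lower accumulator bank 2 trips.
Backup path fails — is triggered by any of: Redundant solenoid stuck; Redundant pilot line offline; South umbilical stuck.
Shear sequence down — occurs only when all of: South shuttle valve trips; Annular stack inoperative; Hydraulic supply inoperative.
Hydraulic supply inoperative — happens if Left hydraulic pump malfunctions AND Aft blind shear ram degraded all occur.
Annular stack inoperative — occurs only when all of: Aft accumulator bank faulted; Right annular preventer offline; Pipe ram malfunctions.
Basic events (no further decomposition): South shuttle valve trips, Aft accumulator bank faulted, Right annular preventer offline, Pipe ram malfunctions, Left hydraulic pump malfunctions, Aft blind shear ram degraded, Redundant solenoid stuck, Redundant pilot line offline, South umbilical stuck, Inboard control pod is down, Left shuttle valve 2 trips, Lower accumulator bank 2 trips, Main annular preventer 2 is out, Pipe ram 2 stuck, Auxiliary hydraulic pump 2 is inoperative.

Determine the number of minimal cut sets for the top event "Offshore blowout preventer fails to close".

12

Annular stack inoperative [AND]: one cut set from each child combined → 1 × 1 × 1 = 1 cut set(s).
Hydraulic supply inoperative [AND]: one cut set from each child combined → 1 × 1 = 1 cut set(s).
Shear sequence down [AND]: one cut set from each child combined → 1 × 1 × 1 = 1 cut set(s).
Backup path fails [OR]: union of children's cut sets → 3 cut set(s).
Ram stack fails [OR]: union of children's cut sets → 6 cut set(s).
Control pod unavailable [OR]: union of children's cut sets → 2 cut set(s).
Annular stack 2 down [AND]: one cut set from each child combined → 1 × 2 = 2 cut set(s).
Offshore blowout preventer fails to close [AND]: one cut set from each child combined → 1 × 6 × 2 = 12 cut set(s).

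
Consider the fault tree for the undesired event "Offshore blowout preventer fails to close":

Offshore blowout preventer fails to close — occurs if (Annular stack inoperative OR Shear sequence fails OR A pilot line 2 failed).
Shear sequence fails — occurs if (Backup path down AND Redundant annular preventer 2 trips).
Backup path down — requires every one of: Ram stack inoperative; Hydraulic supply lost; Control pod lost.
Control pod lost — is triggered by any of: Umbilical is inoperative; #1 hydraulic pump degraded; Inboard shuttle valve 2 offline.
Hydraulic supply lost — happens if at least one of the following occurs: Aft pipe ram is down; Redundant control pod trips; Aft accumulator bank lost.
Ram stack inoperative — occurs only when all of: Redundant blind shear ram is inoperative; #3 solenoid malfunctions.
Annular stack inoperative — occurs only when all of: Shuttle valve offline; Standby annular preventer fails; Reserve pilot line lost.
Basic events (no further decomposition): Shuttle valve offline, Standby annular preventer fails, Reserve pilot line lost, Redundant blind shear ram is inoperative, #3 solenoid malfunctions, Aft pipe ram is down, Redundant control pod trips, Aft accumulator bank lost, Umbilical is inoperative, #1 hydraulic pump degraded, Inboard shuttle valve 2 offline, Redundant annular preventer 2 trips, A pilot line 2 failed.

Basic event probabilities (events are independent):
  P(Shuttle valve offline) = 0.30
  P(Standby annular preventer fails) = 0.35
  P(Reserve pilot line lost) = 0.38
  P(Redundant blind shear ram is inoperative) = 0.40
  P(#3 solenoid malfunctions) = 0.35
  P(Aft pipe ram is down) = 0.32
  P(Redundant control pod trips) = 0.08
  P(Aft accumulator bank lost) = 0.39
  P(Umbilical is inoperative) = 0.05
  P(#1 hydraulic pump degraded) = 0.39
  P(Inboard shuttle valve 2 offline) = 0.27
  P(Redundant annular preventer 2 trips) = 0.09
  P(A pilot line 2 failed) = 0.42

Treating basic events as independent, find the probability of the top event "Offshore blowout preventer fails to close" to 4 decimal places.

0.4456

P(Annular stack inoperative) [AND] = 0.30 × 0.35 × 0.38 = 0.039900
P(Ram stack inoperative) [AND] = 0.40 × 0.35 = 0.140000
P(Hydraulic supply lost) [OR] = 1 − (1−0.32) × (1−0.08) × (1−0.39) = 0.618384
P(Control pod lost) [OR] = 1 − (1−0.05) × (1−0.39) × (1−0.27) = 0.576965
P(Backup path down) [AND] = 0.140000 × 0.618384 × 0.576965 = 0.049950
P(Shear sequence fails) [AND] = 0.049950 × 0.09 = 0.004496
P(Offshore blowout preventer fails to close) [OR] = 1 − (1−0.039900) × (1−0.004496) × (1−0.42) = 0.445646
Rounded to 4 decimal places: P(Offshore blowout preventer fails to close) ≈ 0.4456.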